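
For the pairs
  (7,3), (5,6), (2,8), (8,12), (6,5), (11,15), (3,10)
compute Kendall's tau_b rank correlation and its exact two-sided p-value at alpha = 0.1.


Step 1: Enumerate the 21 unordered pairs (i,j) with i<j and classify each by sign(x_j-x_i) * sign(y_j-y_i).
  (1,2):dx=-2,dy=+3->D; (1,3):dx=-5,dy=+5->D; (1,4):dx=+1,dy=+9->C; (1,5):dx=-1,dy=+2->D
  (1,6):dx=+4,dy=+12->C; (1,7):dx=-4,dy=+7->D; (2,3):dx=-3,dy=+2->D; (2,4):dx=+3,dy=+6->C
  (2,5):dx=+1,dy=-1->D; (2,6):dx=+6,dy=+9->C; (2,7):dx=-2,dy=+4->D; (3,4):dx=+6,dy=+4->C
  (3,5):dx=+4,dy=-3->D; (3,6):dx=+9,dy=+7->C; (3,7):dx=+1,dy=+2->C; (4,5):dx=-2,dy=-7->C
  (4,6):dx=+3,dy=+3->C; (4,7):dx=-5,dy=-2->C; (5,6):dx=+5,dy=+10->C; (5,7):dx=-3,dy=+5->D
  (6,7):dx=-8,dy=-5->C
Step 2: C = 12, D = 9, total pairs = 21.
Step 3: tau = (C - D)/(n(n-1)/2) = (12 - 9)/21 = 0.142857.
Step 4: Exact two-sided p-value (enumerate n! = 5040 permutations of y under H0): p = 0.772619.
Step 5: alpha = 0.1. fail to reject H0.

tau_b = 0.1429 (C=12, D=9), p = 0.772619, fail to reject H0.


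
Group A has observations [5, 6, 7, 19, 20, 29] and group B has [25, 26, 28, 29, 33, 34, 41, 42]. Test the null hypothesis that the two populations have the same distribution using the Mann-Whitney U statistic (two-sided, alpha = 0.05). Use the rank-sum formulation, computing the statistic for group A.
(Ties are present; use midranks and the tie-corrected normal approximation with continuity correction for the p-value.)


Step 1: Combine and sort all 14 observations; assign midranks.
sorted (value, group): (5,X), (6,X), (7,X), (19,X), (20,X), (25,Y), (26,Y), (28,Y), (29,X), (29,Y), (33,Y), (34,Y), (41,Y), (42,Y)
ranks: 5->1, 6->2, 7->3, 19->4, 20->5, 25->6, 26->7, 28->8, 29->9.5, 29->9.5, 33->11, 34->12, 41->13, 42->14
Step 2: Rank sum for X: R1 = 1 + 2 + 3 + 4 + 5 + 9.5 = 24.5.
Step 3: U_X = R1 - n1(n1+1)/2 = 24.5 - 6*7/2 = 24.5 - 21 = 3.5.
       U_Y = n1*n2 - U_X = 48 - 3.5 = 44.5.
Step 4: Ties are present, so use the tie-corrected normal approximation (with continuity correction) for the p-value.
Step 5: p-value = 0.009743; compare to alpha = 0.05. reject H0.

U_X = 3.5, p = 0.009743, reject H0 at alpha = 0.05.


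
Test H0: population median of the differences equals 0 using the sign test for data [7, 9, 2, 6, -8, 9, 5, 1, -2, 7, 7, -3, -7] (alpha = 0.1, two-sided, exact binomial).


Step 1: Discard zero differences. Original n = 13; n_eff = number of nonzero differences = 13.
Nonzero differences (with sign): +7, +9, +2, +6, -8, +9, +5, +1, -2, +7, +7, -3, -7
Step 2: Count signs: positive = 9, negative = 4.
Step 3: Under H0: P(positive) = 0.5, so the number of positives S ~ Bin(13, 0.5).
Step 4: Two-sided exact p-value = sum of Bin(13,0.5) probabilities at or below the observed probability = 0.266846.
Step 5: alpha = 0.1. fail to reject H0.

n_eff = 13, pos = 9, neg = 4, p = 0.266846, fail to reject H0.


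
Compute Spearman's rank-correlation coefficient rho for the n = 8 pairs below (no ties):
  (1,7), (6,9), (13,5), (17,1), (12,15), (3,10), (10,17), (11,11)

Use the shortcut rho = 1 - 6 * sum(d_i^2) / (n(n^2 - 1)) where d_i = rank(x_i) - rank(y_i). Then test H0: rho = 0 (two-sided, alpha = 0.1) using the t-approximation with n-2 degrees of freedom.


Step 1: Rank x and y separately (midranks; no ties here).
rank(x): 1->1, 6->3, 13->7, 17->8, 12->6, 3->2, 10->4, 11->5
rank(y): 7->3, 9->4, 5->2, 1->1, 15->7, 10->5, 17->8, 11->6
Step 2: d_i = R_x(i) - R_y(i); compute d_i^2.
  (1-3)^2=4, (3-4)^2=1, (7-2)^2=25, (8-1)^2=49, (6-7)^2=1, (2-5)^2=9, (4-8)^2=16, (5-6)^2=1
sum(d^2) = 106.
Step 3: rho = 1 - 6*106 / (8*(8^2 - 1)) = 1 - 636/504 = -0.261905.
Step 4: Under H0, t = rho * sqrt((n-2)/(1-rho^2)) = -0.6647 ~ t(6).
Step 5: Two-sided p-value from the t-distribution with 6 df = 0.530923.
Step 6: alpha = 0.1. fail to reject H0.

rho = -0.2619, p = 0.530923, fail to reject H0 at alpha = 0.1.


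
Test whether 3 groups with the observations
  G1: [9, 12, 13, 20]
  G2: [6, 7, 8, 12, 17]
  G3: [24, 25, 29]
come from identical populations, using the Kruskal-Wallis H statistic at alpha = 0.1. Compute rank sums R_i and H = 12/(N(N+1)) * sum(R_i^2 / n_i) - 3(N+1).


Step 1: Combine all N = 12 observations and assign midranks.
sorted (value, group, rank): (6,G2,1), (7,G2,2), (8,G2,3), (9,G1,4), (12,G1,5.5), (12,G2,5.5), (13,G1,7), (17,G2,8), (20,G1,9), (24,G3,10), (25,G3,11), (29,G3,12)
Step 2: Sum ranks within each group.
R_1 = 25.5 (n_1 = 4)
R_2 = 19.5 (n_2 = 5)
R_3 = 33 (n_3 = 3)
Step 3: H = 12/(N(N+1)) * sum(R_i^2/n_i) - 3(N+1)
     = 12/(12*13) * (25.5^2/4 + 19.5^2/5 + 33^2/3) - 3*13
     = 0.076923 * 601.612 - 39
     = 7.277885.
Step 4: Ties present; correction factor C = 1 - 6/(12^3 - 12) = 0.996503. Corrected H = 7.277885 / 0.996503 = 7.303421.
Step 5: Under H0, H ~ chi^2(2); p-value = 0.025947.
Step 6: alpha = 0.1. reject H0.

H = 7.3034, df = 2, p = 0.025947, reject H0.


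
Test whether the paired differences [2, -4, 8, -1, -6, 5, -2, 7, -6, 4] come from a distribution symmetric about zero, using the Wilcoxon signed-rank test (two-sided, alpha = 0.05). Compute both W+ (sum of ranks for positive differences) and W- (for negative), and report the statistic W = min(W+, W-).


Step 1: Drop any zero differences (none here) and take |d_i|.
|d| = [2, 4, 8, 1, 6, 5, 2, 7, 6, 4]
Step 2: Midrank |d_i| (ties get averaged ranks).
ranks: |2|->2.5, |4|->4.5, |8|->10, |1|->1, |6|->7.5, |5|->6, |2|->2.5, |7|->9, |6|->7.5, |4|->4.5
Step 3: Attach original signs; sum ranks with positive sign and with negative sign.
W+ = 2.5 + 10 + 6 + 9 + 4.5 = 32
W- = 4.5 + 1 + 7.5 + 2.5 + 7.5 = 23
(Check: W+ + W- = 55 should equal n(n+1)/2 = 55.)
Step 4: Test statistic W = min(W+, W-) = 23.
Step 5: Ties in |d|, so use the tie-corrected normal approximation.
        E[W] = n(n+1)/4 = 10*11/4 = 27.5.
        Tie groups: |d|=2 (t=2), |d|=4 (t=2), |d|=6 (t=2); sum(t^3 - t) = 18.
        Var[W] = n(n+1)(2n+1)/24 - sum(t^3-t)/48 = 2310/24 - 18/48 = 95.875.
        z = (W - E[W]) / sqrt(Var[W]) = (23 - 27.5) / 9.7916 = -0.4596.
        Two-sided p = 2*Phi(z) = 0.645819.
Step 6: alpha = 0.05. fail to reject H0.

W+ = 32, W- = 23, W = min = 23, p = 0.645819, fail to reject H0.


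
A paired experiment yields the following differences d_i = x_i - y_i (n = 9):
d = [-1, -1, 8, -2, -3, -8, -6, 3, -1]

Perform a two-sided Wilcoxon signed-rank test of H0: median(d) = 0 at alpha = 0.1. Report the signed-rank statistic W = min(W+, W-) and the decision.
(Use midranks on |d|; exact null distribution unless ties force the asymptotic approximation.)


Step 1: Drop any zero differences (none here) and take |d_i|.
|d| = [1, 1, 8, 2, 3, 8, 6, 3, 1]
Step 2: Midrank |d_i| (ties get averaged ranks).
ranks: |1|->2, |1|->2, |8|->8.5, |2|->4, |3|->5.5, |8|->8.5, |6|->7, |3|->5.5, |1|->2
Step 3: Attach original signs; sum ranks with positive sign and with negative sign.
W+ = 8.5 + 5.5 = 14
W- = 2 + 2 + 4 + 5.5 + 8.5 + 7 + 2 = 31
(Check: W+ + W- = 45 should equal n(n+1)/2 = 45.)
Step 4: Test statistic W = min(W+, W-) = 14.
Step 5: Ties in |d|, so use the tie-corrected normal approximation.
        E[W] = n(n+1)/4 = 9*10/4 = 22.5.
        Tie groups: |d|=1 (t=3), |d|=3 (t=2), |d|=8 (t=2); sum(t^3 - t) = 36.
        Var[W] = n(n+1)(2n+1)/24 - sum(t^3-t)/48 = 1710/24 - 36/48 = 70.5.
        z = (W - E[W]) / sqrt(Var[W]) = (14 - 22.5) / 8.3964 = -1.0123.
        Two-sided p = 2*Phi(z) = 0.311378.
Step 6: alpha = 0.1. fail to reject H0.

W+ = 14, W- = 31, W = min = 14, p = 0.311378, fail to reject H0.


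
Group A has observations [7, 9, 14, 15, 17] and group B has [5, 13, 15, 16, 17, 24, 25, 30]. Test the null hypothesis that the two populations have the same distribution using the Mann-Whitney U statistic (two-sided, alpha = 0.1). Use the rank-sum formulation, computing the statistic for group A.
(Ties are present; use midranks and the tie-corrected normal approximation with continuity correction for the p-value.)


Step 1: Combine and sort all 13 observations; assign midranks.
sorted (value, group): (5,Y), (7,X), (9,X), (13,Y), (14,X), (15,X), (15,Y), (16,Y), (17,X), (17,Y), (24,Y), (25,Y), (30,Y)
ranks: 5->1, 7->2, 9->3, 13->4, 14->5, 15->6.5, 15->6.5, 16->8, 17->9.5, 17->9.5, 24->11, 25->12, 30->13
Step 2: Rank sum for X: R1 = 2 + 3 + 5 + 6.5 + 9.5 = 26.
Step 3: U_X = R1 - n1(n1+1)/2 = 26 - 5*6/2 = 26 - 15 = 11.
       U_Y = n1*n2 - U_X = 40 - 11 = 29.
Step 4: Ties are present, so use the tie-corrected normal approximation (with continuity correction) for the p-value.
Step 5: p-value = 0.212139; compare to alpha = 0.1. fail to reject H0.

U_X = 11, p = 0.212139, fail to reject H0 at alpha = 0.1.


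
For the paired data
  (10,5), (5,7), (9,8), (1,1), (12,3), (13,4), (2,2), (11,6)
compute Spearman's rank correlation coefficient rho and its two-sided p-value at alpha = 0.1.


Step 1: Rank x and y separately (midranks; no ties here).
rank(x): 10->5, 5->3, 9->4, 1->1, 12->7, 13->8, 2->2, 11->6
rank(y): 5->5, 7->7, 8->8, 1->1, 3->3, 4->4, 2->2, 6->6
Step 2: d_i = R_x(i) - R_y(i); compute d_i^2.
  (5-5)^2=0, (3-7)^2=16, (4-8)^2=16, (1-1)^2=0, (7-3)^2=16, (8-4)^2=16, (2-2)^2=0, (6-6)^2=0
sum(d^2) = 64.
Step 3: rho = 1 - 6*64 / (8*(8^2 - 1)) = 1 - 384/504 = 0.238095.
Step 4: Under H0, t = rho * sqrt((n-2)/(1-rho^2)) = 0.6005 ~ t(6).
Step 5: Two-sided p-value from the t-distribution with 6 df = 0.570156.
Step 6: alpha = 0.1. fail to reject H0.

rho = 0.2381, p = 0.570156, fail to reject H0 at alpha = 0.1.


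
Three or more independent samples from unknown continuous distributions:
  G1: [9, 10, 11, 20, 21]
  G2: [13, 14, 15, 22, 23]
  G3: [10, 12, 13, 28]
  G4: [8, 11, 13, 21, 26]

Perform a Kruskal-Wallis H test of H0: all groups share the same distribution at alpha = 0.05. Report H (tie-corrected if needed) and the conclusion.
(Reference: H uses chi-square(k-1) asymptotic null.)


Step 1: Combine all N = 19 observations and assign midranks.
sorted (value, group, rank): (8,G4,1), (9,G1,2), (10,G1,3.5), (10,G3,3.5), (11,G1,5.5), (11,G4,5.5), (12,G3,7), (13,G2,9), (13,G3,9), (13,G4,9), (14,G2,11), (15,G2,12), (20,G1,13), (21,G1,14.5), (21,G4,14.5), (22,G2,16), (23,G2,17), (26,G4,18), (28,G3,19)
Step 2: Sum ranks within each group.
R_1 = 38.5 (n_1 = 5)
R_2 = 65 (n_2 = 5)
R_3 = 38.5 (n_3 = 4)
R_4 = 48 (n_4 = 5)
Step 3: H = 12/(N(N+1)) * sum(R_i^2/n_i) - 3(N+1)
     = 12/(19*20) * (38.5^2/5 + 65^2/5 + 38.5^2/4 + 48^2/5) - 3*20
     = 0.031579 * 1972.81 - 60
     = 2.299342.
Step 4: Ties present; correction factor C = 1 - 42/(19^3 - 19) = 0.993860. Corrected H = 2.299342 / 0.993860 = 2.313548.
Step 5: Under H0, H ~ chi^2(3); p-value = 0.509930.
Step 6: alpha = 0.05. fail to reject H0.

H = 2.3135, df = 3, p = 0.509930, fail to reject H0.


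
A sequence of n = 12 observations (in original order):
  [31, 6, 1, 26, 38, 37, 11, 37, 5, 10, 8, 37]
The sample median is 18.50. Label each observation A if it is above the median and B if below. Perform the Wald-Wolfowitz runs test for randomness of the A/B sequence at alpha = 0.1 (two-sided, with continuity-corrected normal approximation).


Step 1: Compute median = 18.50; label A = above, B = below.
Labels in order: ABBAAABABBBA  (n_A = 6, n_B = 6)
Step 2: Count runs R = 7.
Step 3: Under H0 (random ordering), E[R] = 2*n_A*n_B/(n_A+n_B) + 1 = 2*6*6/12 + 1 = 7.0000.
        Var[R] = 2*n_A*n_B*(2*n_A*n_B - n_A - n_B) / ((n_A+n_B)^2 * (n_A+n_B-1)) = 4320/1584 = 2.7273.
        SD[R] = 1.6514.
Step 4: R = E[R], so z = 0 with no continuity correction.
Step 5: Two-sided p-value via normal approximation = 2*(1 - Phi(|z|)) = 1.000000.
Step 6: alpha = 0.1. fail to reject H0.

R = 7, z = 0.0000, p = 1.000000, fail to reject H0.


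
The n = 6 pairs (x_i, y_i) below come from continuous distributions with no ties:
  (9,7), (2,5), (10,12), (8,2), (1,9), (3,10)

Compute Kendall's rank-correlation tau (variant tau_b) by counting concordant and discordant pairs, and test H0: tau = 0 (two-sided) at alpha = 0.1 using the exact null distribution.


Step 1: Enumerate the 15 unordered pairs (i,j) with i<j and classify each by sign(x_j-x_i) * sign(y_j-y_i).
  (1,2):dx=-7,dy=-2->C; (1,3):dx=+1,dy=+5->C; (1,4):dx=-1,dy=-5->C; (1,5):dx=-8,dy=+2->D
  (1,6):dx=-6,dy=+3->D; (2,3):dx=+8,dy=+7->C; (2,4):dx=+6,dy=-3->D; (2,5):dx=-1,dy=+4->D
  (2,6):dx=+1,dy=+5->C; (3,4):dx=-2,dy=-10->C; (3,5):dx=-9,dy=-3->C; (3,6):dx=-7,dy=-2->C
  (4,5):dx=-7,dy=+7->D; (4,6):dx=-5,dy=+8->D; (5,6):dx=+2,dy=+1->C
Step 2: C = 9, D = 6, total pairs = 15.
Step 3: tau = (C - D)/(n(n-1)/2) = (9 - 6)/15 = 0.200000.
Step 4: Exact two-sided p-value (enumerate n! = 720 permutations of y under H0): p = 0.719444.
Step 5: alpha = 0.1. fail to reject H0.

tau_b = 0.2000 (C=9, D=6), p = 0.719444, fail to reject H0.


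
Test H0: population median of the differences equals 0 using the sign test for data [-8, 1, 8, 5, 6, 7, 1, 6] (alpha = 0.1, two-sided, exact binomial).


Step 1: Discard zero differences. Original n = 8; n_eff = number of nonzero differences = 8.
Nonzero differences (with sign): -8, +1, +8, +5, +6, +7, +1, +6
Step 2: Count signs: positive = 7, negative = 1.
Step 3: Under H0: P(positive) = 0.5, so the number of positives S ~ Bin(8, 0.5).
Step 4: Two-sided exact p-value = sum of Bin(8,0.5) probabilities at or below the observed probability = 0.070312.
Step 5: alpha = 0.1. reject H0.

n_eff = 8, pos = 7, neg = 1, p = 0.070312, reject H0.


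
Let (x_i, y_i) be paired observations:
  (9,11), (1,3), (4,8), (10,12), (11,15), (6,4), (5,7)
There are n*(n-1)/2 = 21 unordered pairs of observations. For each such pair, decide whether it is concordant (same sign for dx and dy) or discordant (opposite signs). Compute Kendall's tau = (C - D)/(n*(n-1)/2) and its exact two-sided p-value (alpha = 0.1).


Step 1: Enumerate the 21 unordered pairs (i,j) with i<j and classify each by sign(x_j-x_i) * sign(y_j-y_i).
  (1,2):dx=-8,dy=-8->C; (1,3):dx=-5,dy=-3->C; (1,4):dx=+1,dy=+1->C; (1,5):dx=+2,dy=+4->C
  (1,6):dx=-3,dy=-7->C; (1,7):dx=-4,dy=-4->C; (2,3):dx=+3,dy=+5->C; (2,4):dx=+9,dy=+9->C
  (2,5):dx=+10,dy=+12->C; (2,6):dx=+5,dy=+1->C; (2,7):dx=+4,dy=+4->C; (3,4):dx=+6,dy=+4->C
  (3,5):dx=+7,dy=+7->C; (3,6):dx=+2,dy=-4->D; (3,7):dx=+1,dy=-1->D; (4,5):dx=+1,dy=+3->C
  (4,6):dx=-4,dy=-8->C; (4,7):dx=-5,dy=-5->C; (5,6):dx=-5,dy=-11->C; (5,7):dx=-6,dy=-8->C
  (6,7):dx=-1,dy=+3->D
Step 2: C = 18, D = 3, total pairs = 21.
Step 3: tau = (C - D)/(n(n-1)/2) = (18 - 3)/21 = 0.714286.
Step 4: Exact two-sided p-value (enumerate n! = 5040 permutations of y under H0): p = 0.030159.
Step 5: alpha = 0.1. reject H0.

tau_b = 0.7143 (C=18, D=3), p = 0.030159, reject H0.


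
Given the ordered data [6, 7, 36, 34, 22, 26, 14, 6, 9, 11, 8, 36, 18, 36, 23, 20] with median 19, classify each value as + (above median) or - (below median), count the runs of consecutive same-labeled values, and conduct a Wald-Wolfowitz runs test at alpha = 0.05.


Step 1: Compute median = 19; label A = above, B = below.
Labels in order: BBAAAABBBBBABAAA  (n_A = 8, n_B = 8)
Step 2: Count runs R = 6.
Step 3: Under H0 (random ordering), E[R] = 2*n_A*n_B/(n_A+n_B) + 1 = 2*8*8/16 + 1 = 9.0000.
        Var[R] = 2*n_A*n_B*(2*n_A*n_B - n_A - n_B) / ((n_A+n_B)^2 * (n_A+n_B-1)) = 14336/3840 = 3.7333.
        SD[R] = 1.9322.
Step 4: Continuity-corrected z = (R + 0.5 - E[R]) / SD[R] = (6 + 0.5 - 9.0000) / 1.9322 = -1.2939.
Step 5: Two-sided p-value via normal approximation = 2*(1 - Phi(|z|)) = 0.195709.
Step 6: alpha = 0.05. fail to reject H0.

R = 6, z = -1.2939, p = 0.195709, fail to reject H0.


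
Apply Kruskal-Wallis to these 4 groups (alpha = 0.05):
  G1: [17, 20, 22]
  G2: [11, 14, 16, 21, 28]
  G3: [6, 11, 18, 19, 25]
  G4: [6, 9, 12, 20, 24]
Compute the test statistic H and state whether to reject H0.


Step 1: Combine all N = 18 observations and assign midranks.
sorted (value, group, rank): (6,G3,1.5), (6,G4,1.5), (9,G4,3), (11,G2,4.5), (11,G3,4.5), (12,G4,6), (14,G2,7), (16,G2,8), (17,G1,9), (18,G3,10), (19,G3,11), (20,G1,12.5), (20,G4,12.5), (21,G2,14), (22,G1,15), (24,G4,16), (25,G3,17), (28,G2,18)
Step 2: Sum ranks within each group.
R_1 = 36.5 (n_1 = 3)
R_2 = 51.5 (n_2 = 5)
R_3 = 44 (n_3 = 5)
R_4 = 39 (n_4 = 5)
Step 3: H = 12/(N(N+1)) * sum(R_i^2/n_i) - 3(N+1)
     = 12/(18*19) * (36.5^2/3 + 51.5^2/5 + 44^2/5 + 39^2/5) - 3*19
     = 0.035088 * 1665.93 - 57
     = 1.453801.
Step 4: Ties present; correction factor C = 1 - 18/(18^3 - 18) = 0.996904. Corrected H = 1.453801 / 0.996904 = 1.458316.
Step 5: Under H0, H ~ chi^2(3); p-value = 0.691924.
Step 6: alpha = 0.05. fail to reject H0.

H = 1.4583, df = 3, p = 0.691924, fail to reject H0.


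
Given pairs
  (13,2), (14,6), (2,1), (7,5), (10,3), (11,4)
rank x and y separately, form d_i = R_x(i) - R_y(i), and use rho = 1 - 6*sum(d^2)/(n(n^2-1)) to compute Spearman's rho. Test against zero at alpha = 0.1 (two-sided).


Step 1: Rank x and y separately (midranks; no ties here).
rank(x): 13->5, 14->6, 2->1, 7->2, 10->3, 11->4
rank(y): 2->2, 6->6, 1->1, 5->5, 3->3, 4->4
Step 2: d_i = R_x(i) - R_y(i); compute d_i^2.
  (5-2)^2=9, (6-6)^2=0, (1-1)^2=0, (2-5)^2=9, (3-3)^2=0, (4-4)^2=0
sum(d^2) = 18.
Step 3: rho = 1 - 6*18 / (6*(6^2 - 1)) = 1 - 108/210 = 0.485714.
Step 4: Under H0, t = rho * sqrt((n-2)/(1-rho^2)) = 1.1113 ~ t(4).
Step 5: Two-sided p-value from the t-distribution with 4 df = 0.328723.
Step 6: alpha = 0.1. fail to reject H0.

rho = 0.4857, p = 0.328723, fail to reject H0 at alpha = 0.1.


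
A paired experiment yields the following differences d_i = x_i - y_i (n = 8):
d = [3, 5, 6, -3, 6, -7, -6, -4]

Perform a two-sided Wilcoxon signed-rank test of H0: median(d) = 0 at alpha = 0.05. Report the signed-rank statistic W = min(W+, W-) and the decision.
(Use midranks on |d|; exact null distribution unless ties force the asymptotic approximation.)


Step 1: Drop any zero differences (none here) and take |d_i|.
|d| = [3, 5, 6, 3, 6, 7, 6, 4]
Step 2: Midrank |d_i| (ties get averaged ranks).
ranks: |3|->1.5, |5|->4, |6|->6, |3|->1.5, |6|->6, |7|->8, |6|->6, |4|->3
Step 3: Attach original signs; sum ranks with positive sign and with negative sign.
W+ = 1.5 + 4 + 6 + 6 = 17.5
W- = 1.5 + 8 + 6 + 3 = 18.5
(Check: W+ + W- = 36 should equal n(n+1)/2 = 36.)
Step 4: Test statistic W = min(W+, W-) = 17.5.
Step 5: Ties in |d|, so use the tie-corrected normal approximation.
        E[W] = n(n+1)/4 = 8*9/4 = 18.
        Tie groups: |d|=3 (t=2), |d|=6 (t=3); sum(t^3 - t) = 30.
        Var[W] = n(n+1)(2n+1)/24 - sum(t^3-t)/48 = 1224/24 - 30/48 = 50.375.
        z = (W - E[W]) / sqrt(Var[W]) = (17.5 - 18) / 7.0975 = -0.0704.
        Two-sided p = 2*Phi(z) = 0.943838.
Step 6: alpha = 0.05. fail to reject H0.

W+ = 17.5, W- = 18.5, W = min = 17.5, p = 0.943838, fail to reject H0.


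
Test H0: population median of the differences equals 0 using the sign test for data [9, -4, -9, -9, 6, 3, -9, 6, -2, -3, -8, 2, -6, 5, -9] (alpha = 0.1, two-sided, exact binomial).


Step 1: Discard zero differences. Original n = 15; n_eff = number of nonzero differences = 15.
Nonzero differences (with sign): +9, -4, -9, -9, +6, +3, -9, +6, -2, -3, -8, +2, -6, +5, -9
Step 2: Count signs: positive = 6, negative = 9.
Step 3: Under H0: P(positive) = 0.5, so the number of positives S ~ Bin(15, 0.5).
Step 4: Two-sided exact p-value = sum of Bin(15,0.5) probabilities at or below the observed probability = 0.607239.
Step 5: alpha = 0.1. fail to reject H0.

n_eff = 15, pos = 6, neg = 9, p = 0.607239, fail to reject H0.


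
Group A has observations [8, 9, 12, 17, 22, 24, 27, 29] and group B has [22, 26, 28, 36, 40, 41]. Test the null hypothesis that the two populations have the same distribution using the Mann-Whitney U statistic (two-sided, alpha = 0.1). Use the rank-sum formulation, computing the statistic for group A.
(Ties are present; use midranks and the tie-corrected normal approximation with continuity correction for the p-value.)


Step 1: Combine and sort all 14 observations; assign midranks.
sorted (value, group): (8,X), (9,X), (12,X), (17,X), (22,X), (22,Y), (24,X), (26,Y), (27,X), (28,Y), (29,X), (36,Y), (40,Y), (41,Y)
ranks: 8->1, 9->2, 12->3, 17->4, 22->5.5, 22->5.5, 24->7, 26->8, 27->9, 28->10, 29->11, 36->12, 40->13, 41->14
Step 2: Rank sum for X: R1 = 1 + 2 + 3 + 4 + 5.5 + 7 + 9 + 11 = 42.5.
Step 3: U_X = R1 - n1(n1+1)/2 = 42.5 - 8*9/2 = 42.5 - 36 = 6.5.
       U_Y = n1*n2 - U_X = 48 - 6.5 = 41.5.
Step 4: Ties are present, so use the tie-corrected normal approximation (with continuity correction) for the p-value.
Step 5: p-value = 0.028013; compare to alpha = 0.1. reject H0.

U_X = 6.5, p = 0.028013, reject H0 at alpha = 0.1.


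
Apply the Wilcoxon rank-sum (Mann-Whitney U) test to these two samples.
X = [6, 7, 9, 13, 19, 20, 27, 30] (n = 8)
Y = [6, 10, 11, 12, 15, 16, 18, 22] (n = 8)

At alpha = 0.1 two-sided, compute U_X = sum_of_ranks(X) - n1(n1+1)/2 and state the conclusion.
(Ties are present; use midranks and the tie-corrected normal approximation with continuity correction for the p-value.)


Step 1: Combine and sort all 16 observations; assign midranks.
sorted (value, group): (6,X), (6,Y), (7,X), (9,X), (10,Y), (11,Y), (12,Y), (13,X), (15,Y), (16,Y), (18,Y), (19,X), (20,X), (22,Y), (27,X), (30,X)
ranks: 6->1.5, 6->1.5, 7->3, 9->4, 10->5, 11->6, 12->7, 13->8, 15->9, 16->10, 18->11, 19->12, 20->13, 22->14, 27->15, 30->16
Step 2: Rank sum for X: R1 = 1.5 + 3 + 4 + 8 + 12 + 13 + 15 + 16 = 72.5.
Step 3: U_X = R1 - n1(n1+1)/2 = 72.5 - 8*9/2 = 72.5 - 36 = 36.5.
       U_Y = n1*n2 - U_X = 64 - 36.5 = 27.5.
Step 4: Ties are present, so use the tie-corrected normal approximation (with continuity correction) for the p-value.
Step 5: p-value = 0.674198; compare to alpha = 0.1. fail to reject H0.

U_X = 36.5, p = 0.674198, fail to reject H0 at alpha = 0.1.


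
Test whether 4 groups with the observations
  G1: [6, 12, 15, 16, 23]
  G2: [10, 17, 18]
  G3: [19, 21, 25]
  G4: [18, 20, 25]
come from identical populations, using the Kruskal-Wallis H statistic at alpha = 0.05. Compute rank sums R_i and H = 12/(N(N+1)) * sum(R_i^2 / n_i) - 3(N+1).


Step 1: Combine all N = 14 observations and assign midranks.
sorted (value, group, rank): (6,G1,1), (10,G2,2), (12,G1,3), (15,G1,4), (16,G1,5), (17,G2,6), (18,G2,7.5), (18,G4,7.5), (19,G3,9), (20,G4,10), (21,G3,11), (23,G1,12), (25,G3,13.5), (25,G4,13.5)
Step 2: Sum ranks within each group.
R_1 = 25 (n_1 = 5)
R_2 = 15.5 (n_2 = 3)
R_3 = 33.5 (n_3 = 3)
R_4 = 31 (n_4 = 3)
Step 3: H = 12/(N(N+1)) * sum(R_i^2/n_i) - 3(N+1)
     = 12/(14*15) * (25^2/5 + 15.5^2/3 + 33.5^2/3 + 31^2/3) - 3*15
     = 0.057143 * 899.5 - 45
     = 6.400000.
Step 4: Ties present; correction factor C = 1 - 12/(14^3 - 14) = 0.995604. Corrected H = 6.400000 / 0.995604 = 6.428256.
Step 5: Under H0, H ~ chi^2(3); p-value = 0.092535.
Step 6: alpha = 0.05. fail to reject H0.

H = 6.4283, df = 3, p = 0.092535, fail to reject H0.


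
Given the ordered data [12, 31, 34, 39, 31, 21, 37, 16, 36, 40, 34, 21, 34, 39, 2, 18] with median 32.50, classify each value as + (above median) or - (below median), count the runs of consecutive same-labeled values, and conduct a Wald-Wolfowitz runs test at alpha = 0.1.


Step 1: Compute median = 32.50; label A = above, B = below.
Labels in order: BBAABBABAAABAABB  (n_A = 8, n_B = 8)
Step 2: Count runs R = 9.
Step 3: Under H0 (random ordering), E[R] = 2*n_A*n_B/(n_A+n_B) + 1 = 2*8*8/16 + 1 = 9.0000.
        Var[R] = 2*n_A*n_B*(2*n_A*n_B - n_A - n_B) / ((n_A+n_B)^2 * (n_A+n_B-1)) = 14336/3840 = 3.7333.
        SD[R] = 1.9322.
Step 4: R = E[R], so z = 0 with no continuity correction.
Step 5: Two-sided p-value via normal approximation = 2*(1 - Phi(|z|)) = 1.000000.
Step 6: alpha = 0.1. fail to reject H0.

R = 9, z = 0.0000, p = 1.000000, fail to reject H0.


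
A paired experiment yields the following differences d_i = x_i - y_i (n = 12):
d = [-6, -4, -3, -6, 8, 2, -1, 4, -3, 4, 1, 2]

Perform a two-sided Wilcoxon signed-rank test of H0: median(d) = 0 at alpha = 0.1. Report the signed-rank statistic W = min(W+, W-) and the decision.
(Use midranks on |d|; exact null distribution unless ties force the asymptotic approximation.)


Step 1: Drop any zero differences (none here) and take |d_i|.
|d| = [6, 4, 3, 6, 8, 2, 1, 4, 3, 4, 1, 2]
Step 2: Midrank |d_i| (ties get averaged ranks).
ranks: |6|->10.5, |4|->8, |3|->5.5, |6|->10.5, |8|->12, |2|->3.5, |1|->1.5, |4|->8, |3|->5.5, |4|->8, |1|->1.5, |2|->3.5
Step 3: Attach original signs; sum ranks with positive sign and with negative sign.
W+ = 12 + 3.5 + 8 + 8 + 1.5 + 3.5 = 36.5
W- = 10.5 + 8 + 5.5 + 10.5 + 1.5 + 5.5 = 41.5
(Check: W+ + W- = 78 should equal n(n+1)/2 = 78.)
Step 4: Test statistic W = min(W+, W-) = 36.5.
Step 5: Ties in |d|, so use the tie-corrected normal approximation.
        E[W] = n(n+1)/4 = 12*13/4 = 39.
        Tie groups: |d|=1 (t=2), |d|=2 (t=2), |d|=3 (t=2), |d|=4 (t=3), |d|=6 (t=2); sum(t^3 - t) = 48.
        Var[W] = n(n+1)(2n+1)/24 - sum(t^3-t)/48 = 3900/24 - 48/48 = 161.5.
        z = (W - E[W]) / sqrt(Var[W]) = (36.5 - 39) / 12.7083 = -0.1967.
        Two-sided p = 2*Phi(z) = 0.844045.
Step 6: alpha = 0.1. fail to reject H0.

W+ = 36.5, W- = 41.5, W = min = 36.5, p = 0.844045, fail to reject H0.


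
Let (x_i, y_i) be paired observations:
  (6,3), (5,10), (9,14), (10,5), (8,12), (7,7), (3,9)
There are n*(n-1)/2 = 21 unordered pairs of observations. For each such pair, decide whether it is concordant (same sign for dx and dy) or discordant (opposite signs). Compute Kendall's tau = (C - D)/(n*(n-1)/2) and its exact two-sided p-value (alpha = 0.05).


Step 1: Enumerate the 21 unordered pairs (i,j) with i<j and classify each by sign(x_j-x_i) * sign(y_j-y_i).
  (1,2):dx=-1,dy=+7->D; (1,3):dx=+3,dy=+11->C; (1,4):dx=+4,dy=+2->C; (1,5):dx=+2,dy=+9->C
  (1,6):dx=+1,dy=+4->C; (1,7):dx=-3,dy=+6->D; (2,3):dx=+4,dy=+4->C; (2,4):dx=+5,dy=-5->D
  (2,5):dx=+3,dy=+2->C; (2,6):dx=+2,dy=-3->D; (2,7):dx=-2,dy=-1->C; (3,4):dx=+1,dy=-9->D
  (3,5):dx=-1,dy=-2->C; (3,6):dx=-2,dy=-7->C; (3,7):dx=-6,dy=-5->C; (4,5):dx=-2,dy=+7->D
  (4,6):dx=-3,dy=+2->D; (4,7):dx=-7,dy=+4->D; (5,6):dx=-1,dy=-5->C; (5,7):dx=-5,dy=-3->C
  (6,7):dx=-4,dy=+2->D
Step 2: C = 12, D = 9, total pairs = 21.
Step 3: tau = (C - D)/(n(n-1)/2) = (12 - 9)/21 = 0.142857.
Step 4: Exact two-sided p-value (enumerate n! = 5040 permutations of y under H0): p = 0.772619.
Step 5: alpha = 0.05. fail to reject H0.

tau_b = 0.1429 (C=12, D=9), p = 0.772619, fail to reject H0.


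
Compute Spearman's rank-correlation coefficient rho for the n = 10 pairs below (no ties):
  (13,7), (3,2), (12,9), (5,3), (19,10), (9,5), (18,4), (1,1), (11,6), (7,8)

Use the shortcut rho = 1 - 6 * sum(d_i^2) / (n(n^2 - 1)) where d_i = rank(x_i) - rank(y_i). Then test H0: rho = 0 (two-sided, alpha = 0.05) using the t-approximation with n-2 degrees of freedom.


Step 1: Rank x and y separately (midranks; no ties here).
rank(x): 13->8, 3->2, 12->7, 5->3, 19->10, 9->5, 18->9, 1->1, 11->6, 7->4
rank(y): 7->7, 2->2, 9->9, 3->3, 10->10, 5->5, 4->4, 1->1, 6->6, 8->8
Step 2: d_i = R_x(i) - R_y(i); compute d_i^2.
  (8-7)^2=1, (2-2)^2=0, (7-9)^2=4, (3-3)^2=0, (10-10)^2=0, (5-5)^2=0, (9-4)^2=25, (1-1)^2=0, (6-6)^2=0, (4-8)^2=16
sum(d^2) = 46.
Step 3: rho = 1 - 6*46 / (10*(10^2 - 1)) = 1 - 276/990 = 0.721212.
Step 4: Under H0, t = rho * sqrt((n-2)/(1-rho^2)) = 2.9448 ~ t(8).
Step 5: Two-sided p-value from the t-distribution with 8 df = 0.018573.
Step 6: alpha = 0.05. reject H0.

rho = 0.7212, p = 0.018573, reject H0 at alpha = 0.05.


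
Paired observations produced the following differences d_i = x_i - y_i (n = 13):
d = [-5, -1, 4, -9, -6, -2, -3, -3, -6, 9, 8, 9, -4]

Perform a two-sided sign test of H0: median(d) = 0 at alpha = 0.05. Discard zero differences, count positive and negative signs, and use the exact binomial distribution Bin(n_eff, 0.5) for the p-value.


Step 1: Discard zero differences. Original n = 13; n_eff = number of nonzero differences = 13.
Nonzero differences (with sign): -5, -1, +4, -9, -6, -2, -3, -3, -6, +9, +8, +9, -4
Step 2: Count signs: positive = 4, negative = 9.
Step 3: Under H0: P(positive) = 0.5, so the number of positives S ~ Bin(13, 0.5).
Step 4: Two-sided exact p-value = sum of Bin(13,0.5) probabilities at or below the observed probability = 0.266846.
Step 5: alpha = 0.05. fail to reject H0.

n_eff = 13, pos = 4, neg = 9, p = 0.266846, fail to reject H0.


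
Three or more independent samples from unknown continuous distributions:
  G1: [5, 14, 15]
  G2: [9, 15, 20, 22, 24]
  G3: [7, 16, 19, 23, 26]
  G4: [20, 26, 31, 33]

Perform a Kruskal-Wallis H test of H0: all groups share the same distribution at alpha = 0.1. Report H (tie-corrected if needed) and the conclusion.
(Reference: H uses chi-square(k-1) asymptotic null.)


Step 1: Combine all N = 17 observations and assign midranks.
sorted (value, group, rank): (5,G1,1), (7,G3,2), (9,G2,3), (14,G1,4), (15,G1,5.5), (15,G2,5.5), (16,G3,7), (19,G3,8), (20,G2,9.5), (20,G4,9.5), (22,G2,11), (23,G3,12), (24,G2,13), (26,G3,14.5), (26,G4,14.5), (31,G4,16), (33,G4,17)
Step 2: Sum ranks within each group.
R_1 = 10.5 (n_1 = 3)
R_2 = 42 (n_2 = 5)
R_3 = 43.5 (n_3 = 5)
R_4 = 57 (n_4 = 4)
Step 3: H = 12/(N(N+1)) * sum(R_i^2/n_i) - 3(N+1)
     = 12/(17*18) * (10.5^2/3 + 42^2/5 + 43.5^2/5 + 57^2/4) - 3*18
     = 0.039216 * 1580.25 - 54
     = 7.970588.
Step 4: Ties present; correction factor C = 1 - 18/(17^3 - 17) = 0.996324. Corrected H = 7.970588 / 0.996324 = 8.000000.
Step 5: Under H0, H ~ chi^2(3); p-value = 0.046012.
Step 6: alpha = 0.1. reject H0.

H = 8.0000, df = 3, p = 0.046012, reject H0.


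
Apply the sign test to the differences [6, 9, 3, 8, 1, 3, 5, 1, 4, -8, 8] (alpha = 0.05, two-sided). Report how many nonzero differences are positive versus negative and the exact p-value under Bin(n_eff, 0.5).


Step 1: Discard zero differences. Original n = 11; n_eff = number of nonzero differences = 11.
Nonzero differences (with sign): +6, +9, +3, +8, +1, +3, +5, +1, +4, -8, +8
Step 2: Count signs: positive = 10, negative = 1.
Step 3: Under H0: P(positive) = 0.5, so the number of positives S ~ Bin(11, 0.5).
Step 4: Two-sided exact p-value = sum of Bin(11,0.5) probabilities at or below the observed probability = 0.011719.
Step 5: alpha = 0.05. reject H0.

n_eff = 11, pos = 10, neg = 1, p = 0.011719, reject H0.


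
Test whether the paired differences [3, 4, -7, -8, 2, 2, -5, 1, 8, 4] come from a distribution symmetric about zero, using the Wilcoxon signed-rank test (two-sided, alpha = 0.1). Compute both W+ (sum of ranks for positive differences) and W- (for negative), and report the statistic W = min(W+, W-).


Step 1: Drop any zero differences (none here) and take |d_i|.
|d| = [3, 4, 7, 8, 2, 2, 5, 1, 8, 4]
Step 2: Midrank |d_i| (ties get averaged ranks).
ranks: |3|->4, |4|->5.5, |7|->8, |8|->9.5, |2|->2.5, |2|->2.5, |5|->7, |1|->1, |8|->9.5, |4|->5.5
Step 3: Attach original signs; sum ranks with positive sign and with negative sign.
W+ = 4 + 5.5 + 2.5 + 2.5 + 1 + 9.5 + 5.5 = 30.5
W- = 8 + 9.5 + 7 = 24.5
(Check: W+ + W- = 55 should equal n(n+1)/2 = 55.)
Step 4: Test statistic W = min(W+, W-) = 24.5.
Step 5: Ties in |d|, so use the tie-corrected normal approximation.
        E[W] = n(n+1)/4 = 10*11/4 = 27.5.
        Tie groups: |d|=2 (t=2), |d|=4 (t=2), |d|=8 (t=2); sum(t^3 - t) = 18.
        Var[W] = n(n+1)(2n+1)/24 - sum(t^3-t)/48 = 2310/24 - 18/48 = 95.875.
        z = (W - E[W]) / sqrt(Var[W]) = (24.5 - 27.5) / 9.7916 = -0.3064.
        Two-sided p = 2*Phi(z) = 0.759311.
Step 6: alpha = 0.1. fail to reject H0.

W+ = 30.5, W- = 24.5, W = min = 24.5, p = 0.759311, fail to reject H0.


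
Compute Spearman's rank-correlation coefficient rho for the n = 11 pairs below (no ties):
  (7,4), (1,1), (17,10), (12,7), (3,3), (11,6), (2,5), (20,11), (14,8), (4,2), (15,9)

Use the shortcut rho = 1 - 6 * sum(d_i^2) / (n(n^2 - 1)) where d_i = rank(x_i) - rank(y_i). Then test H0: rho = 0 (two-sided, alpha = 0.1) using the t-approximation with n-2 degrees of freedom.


Step 1: Rank x and y separately (midranks; no ties here).
rank(x): 7->5, 1->1, 17->10, 12->7, 3->3, 11->6, 2->2, 20->11, 14->8, 4->4, 15->9
rank(y): 4->4, 1->1, 10->10, 7->7, 3->3, 6->6, 5->5, 11->11, 8->8, 2->2, 9->9
Step 2: d_i = R_x(i) - R_y(i); compute d_i^2.
  (5-4)^2=1, (1-1)^2=0, (10-10)^2=0, (7-7)^2=0, (3-3)^2=0, (6-6)^2=0, (2-5)^2=9, (11-11)^2=0, (8-8)^2=0, (4-2)^2=4, (9-9)^2=0
sum(d^2) = 14.
Step 3: rho = 1 - 6*14 / (11*(11^2 - 1)) = 1 - 84/1320 = 0.936364.
Step 4: Under H0, t = rho * sqrt((n-2)/(1-rho^2)) = 8.0024 ~ t(9).
Step 5: Two-sided p-value from the t-distribution with 9 df = 0.000022.
Step 6: alpha = 0.1. reject H0.

rho = 0.9364, p = 0.000022, reject H0 at alpha = 0.1.


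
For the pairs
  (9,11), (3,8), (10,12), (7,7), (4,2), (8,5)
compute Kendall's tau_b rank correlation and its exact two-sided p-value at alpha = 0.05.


Step 1: Enumerate the 15 unordered pairs (i,j) with i<j and classify each by sign(x_j-x_i) * sign(y_j-y_i).
  (1,2):dx=-6,dy=-3->C; (1,3):dx=+1,dy=+1->C; (1,4):dx=-2,dy=-4->C; (1,5):dx=-5,dy=-9->C
  (1,6):dx=-1,dy=-6->C; (2,3):dx=+7,dy=+4->C; (2,4):dx=+4,dy=-1->D; (2,5):dx=+1,dy=-6->D
  (2,6):dx=+5,dy=-3->D; (3,4):dx=-3,dy=-5->C; (3,5):dx=-6,dy=-10->C; (3,6):dx=-2,dy=-7->C
  (4,5):dx=-3,dy=-5->C; (4,6):dx=+1,dy=-2->D; (5,6):dx=+4,dy=+3->C
Step 2: C = 11, D = 4, total pairs = 15.
Step 3: tau = (C - D)/(n(n-1)/2) = (11 - 4)/15 = 0.466667.
Step 4: Exact two-sided p-value (enumerate n! = 720 permutations of y under H0): p = 0.272222.
Step 5: alpha = 0.05. fail to reject H0.

tau_b = 0.4667 (C=11, D=4), p = 0.272222, fail to reject H0.


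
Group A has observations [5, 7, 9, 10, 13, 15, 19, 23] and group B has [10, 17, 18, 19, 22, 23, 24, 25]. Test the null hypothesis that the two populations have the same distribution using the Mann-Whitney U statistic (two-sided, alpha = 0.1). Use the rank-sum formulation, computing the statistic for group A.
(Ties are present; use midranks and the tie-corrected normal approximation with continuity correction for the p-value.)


Step 1: Combine and sort all 16 observations; assign midranks.
sorted (value, group): (5,X), (7,X), (9,X), (10,X), (10,Y), (13,X), (15,X), (17,Y), (18,Y), (19,X), (19,Y), (22,Y), (23,X), (23,Y), (24,Y), (25,Y)
ranks: 5->1, 7->2, 9->3, 10->4.5, 10->4.5, 13->6, 15->7, 17->8, 18->9, 19->10.5, 19->10.5, 22->12, 23->13.5, 23->13.5, 24->15, 25->16
Step 2: Rank sum for X: R1 = 1 + 2 + 3 + 4.5 + 6 + 7 + 10.5 + 13.5 = 47.5.
Step 3: U_X = R1 - n1(n1+1)/2 = 47.5 - 8*9/2 = 47.5 - 36 = 11.5.
       U_Y = n1*n2 - U_X = 64 - 11.5 = 52.5.
Step 4: Ties are present, so use the tie-corrected normal approximation (with continuity correction) for the p-value.
Step 5: p-value = 0.035285; compare to alpha = 0.1. reject H0.

U_X = 11.5, p = 0.035285, reject H0 at alpha = 0.1.


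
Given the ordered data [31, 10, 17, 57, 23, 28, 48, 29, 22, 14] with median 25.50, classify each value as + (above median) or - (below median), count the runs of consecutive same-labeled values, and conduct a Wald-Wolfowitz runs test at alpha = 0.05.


Step 1: Compute median = 25.50; label A = above, B = below.
Labels in order: ABBABAAABB  (n_A = 5, n_B = 5)
Step 2: Count runs R = 6.
Step 3: Under H0 (random ordering), E[R] = 2*n_A*n_B/(n_A+n_B) + 1 = 2*5*5/10 + 1 = 6.0000.
        Var[R] = 2*n_A*n_B*(2*n_A*n_B - n_A - n_B) / ((n_A+n_B)^2 * (n_A+n_B-1)) = 2000/900 = 2.2222.
        SD[R] = 1.4907.
Step 4: R = E[R], so z = 0 with no continuity correction.
Step 5: Two-sided p-value via normal approximation = 2*(1 - Phi(|z|)) = 1.000000.
Step 6: alpha = 0.05. fail to reject H0.

R = 6, z = 0.0000, p = 1.000000, fail to reject H0.


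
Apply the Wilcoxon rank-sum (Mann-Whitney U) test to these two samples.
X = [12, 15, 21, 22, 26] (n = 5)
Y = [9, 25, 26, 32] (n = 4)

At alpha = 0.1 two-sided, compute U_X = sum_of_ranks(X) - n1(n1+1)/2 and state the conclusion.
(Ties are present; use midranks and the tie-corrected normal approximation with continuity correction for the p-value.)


Step 1: Combine and sort all 9 observations; assign midranks.
sorted (value, group): (9,Y), (12,X), (15,X), (21,X), (22,X), (25,Y), (26,X), (26,Y), (32,Y)
ranks: 9->1, 12->2, 15->3, 21->4, 22->5, 25->6, 26->7.5, 26->7.5, 32->9
Step 2: Rank sum for X: R1 = 2 + 3 + 4 + 5 + 7.5 = 21.5.
Step 3: U_X = R1 - n1(n1+1)/2 = 21.5 - 5*6/2 = 21.5 - 15 = 6.5.
       U_Y = n1*n2 - U_X = 20 - 6.5 = 13.5.
Step 4: Ties are present, so use the tie-corrected normal approximation (with continuity correction) for the p-value.
Step 5: p-value = 0.460558; compare to alpha = 0.1. fail to reject H0.

U_X = 6.5, p = 0.460558, fail to reject H0 at alpha = 0.1.


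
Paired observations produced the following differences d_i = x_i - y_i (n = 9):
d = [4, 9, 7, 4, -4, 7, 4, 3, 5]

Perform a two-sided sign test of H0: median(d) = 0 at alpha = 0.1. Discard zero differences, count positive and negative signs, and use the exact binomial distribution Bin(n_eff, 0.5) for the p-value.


Step 1: Discard zero differences. Original n = 9; n_eff = number of nonzero differences = 9.
Nonzero differences (with sign): +4, +9, +7, +4, -4, +7, +4, +3, +5
Step 2: Count signs: positive = 8, negative = 1.
Step 3: Under H0: P(positive) = 0.5, so the number of positives S ~ Bin(9, 0.5).
Step 4: Two-sided exact p-value = sum of Bin(9,0.5) probabilities at or below the observed probability = 0.039062.
Step 5: alpha = 0.1. reject H0.

n_eff = 9, pos = 8, neg = 1, p = 0.039062, reject H0.


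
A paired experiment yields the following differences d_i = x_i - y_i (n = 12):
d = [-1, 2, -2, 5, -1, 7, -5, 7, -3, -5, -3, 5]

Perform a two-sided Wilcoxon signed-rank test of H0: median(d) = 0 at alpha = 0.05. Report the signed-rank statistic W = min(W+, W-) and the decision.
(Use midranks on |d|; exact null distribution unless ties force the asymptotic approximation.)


Step 1: Drop any zero differences (none here) and take |d_i|.
|d| = [1, 2, 2, 5, 1, 7, 5, 7, 3, 5, 3, 5]
Step 2: Midrank |d_i| (ties get averaged ranks).
ranks: |1|->1.5, |2|->3.5, |2|->3.5, |5|->8.5, |1|->1.5, |7|->11.5, |5|->8.5, |7|->11.5, |3|->5.5, |5|->8.5, |3|->5.5, |5|->8.5
Step 3: Attach original signs; sum ranks with positive sign and with negative sign.
W+ = 3.5 + 8.5 + 11.5 + 11.5 + 8.5 = 43.5
W- = 1.5 + 3.5 + 1.5 + 8.5 + 5.5 + 8.5 + 5.5 = 34.5
(Check: W+ + W- = 78 should equal n(n+1)/2 = 78.)
Step 4: Test statistic W = min(W+, W-) = 34.5.
Step 5: Ties in |d|, so use the tie-corrected normal approximation.
        E[W] = n(n+1)/4 = 12*13/4 = 39.
        Tie groups: |d|=1 (t=2), |d|=2 (t=2), |d|=3 (t=2), |d|=5 (t=4), |d|=7 (t=2); sum(t^3 - t) = 84.
        Var[W] = n(n+1)(2n+1)/24 - sum(t^3-t)/48 = 3900/24 - 84/48 = 160.75.
        z = (W - E[W]) / sqrt(Var[W]) = (34.5 - 39) / 12.6787 = -0.3549.
        Two-sided p = 2*Phi(z) = 0.722646.
Step 6: alpha = 0.05. fail to reject H0.

W+ = 43.5, W- = 34.5, W = min = 34.5, p = 0.722646, fail to reject H0.


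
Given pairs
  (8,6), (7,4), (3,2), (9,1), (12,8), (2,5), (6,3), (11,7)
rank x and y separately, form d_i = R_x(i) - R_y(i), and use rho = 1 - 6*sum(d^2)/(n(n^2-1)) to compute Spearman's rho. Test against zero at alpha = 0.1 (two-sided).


Step 1: Rank x and y separately (midranks; no ties here).
rank(x): 8->5, 7->4, 3->2, 9->6, 12->8, 2->1, 6->3, 11->7
rank(y): 6->6, 4->4, 2->2, 1->1, 8->8, 5->5, 3->3, 7->7
Step 2: d_i = R_x(i) - R_y(i); compute d_i^2.
  (5-6)^2=1, (4-4)^2=0, (2-2)^2=0, (6-1)^2=25, (8-8)^2=0, (1-5)^2=16, (3-3)^2=0, (7-7)^2=0
sum(d^2) = 42.
Step 3: rho = 1 - 6*42 / (8*(8^2 - 1)) = 1 - 252/504 = 0.500000.
Step 4: Under H0, t = rho * sqrt((n-2)/(1-rho^2)) = 1.4142 ~ t(6).
Step 5: Two-sided p-value from the t-distribution with 6 df = 0.207031.
Step 6: alpha = 0.1. fail to reject H0.

rho = 0.5000, p = 0.207031, fail to reject H0 at alpha = 0.1.


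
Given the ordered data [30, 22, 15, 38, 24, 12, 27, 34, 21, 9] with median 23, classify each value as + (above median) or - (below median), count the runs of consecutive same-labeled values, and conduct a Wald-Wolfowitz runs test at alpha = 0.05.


Step 1: Compute median = 23; label A = above, B = below.
Labels in order: ABBAABAABB  (n_A = 5, n_B = 5)
Step 2: Count runs R = 6.
Step 3: Under H0 (random ordering), E[R] = 2*n_A*n_B/(n_A+n_B) + 1 = 2*5*5/10 + 1 = 6.0000.
        Var[R] = 2*n_A*n_B*(2*n_A*n_B - n_A - n_B) / ((n_A+n_B)^2 * (n_A+n_B-1)) = 2000/900 = 2.2222.
        SD[R] = 1.4907.
Step 4: R = E[R], so z = 0 with no continuity correction.
Step 5: Two-sided p-value via normal approximation = 2*(1 - Phi(|z|)) = 1.000000.
Step 6: alpha = 0.05. fail to reject H0.

R = 6, z = 0.0000, p = 1.000000, fail to reject H0.
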